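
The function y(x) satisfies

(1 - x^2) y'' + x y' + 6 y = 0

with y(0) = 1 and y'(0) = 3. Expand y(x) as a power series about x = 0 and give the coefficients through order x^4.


Ansatz: y(x) = sum_{n>=0} a_n x^n, so y'(x) = sum_{n>=1} n a_n x^(n-1) and y''(x) = sum_{n>=2} n(n-1) a_n x^(n-2).
Substitute into P(x) y'' + Q(x) y' + R(x) y = 0 with P(x) = 1 - x^2, Q(x) = x, R(x) = 6, and match powers of x.
Initial conditions: a_0 = 1, a_1 = 3.
Setting the coefficient of each power of x to zero and solving order by order (substituting the coefficients already found):
  x^0: 2 a_2 + 6 a_0 = 0  ->  2 a_2 = -6 a_0 = -6  ->  a_2 = -3
  x^1: 6 a_3 + 7 a_1 = 0  ->  6 a_3 = -7 a_1 = -21  ->  a_3 = -7/2
  x^2: 12 a_4 + 6 a_2 = 0  ->  12 a_4 = -6 a_2 = 18  ->  a_4 = 3/2
Truncated series: y(x) = 1 + 3 x - 3 x^2 - (7/2) x^3 + (3/2) x^4 + O(x^5).

a_0 = 1; a_1 = 3; a_2 = -3; a_3 = -7/2; a_4 = 3/2


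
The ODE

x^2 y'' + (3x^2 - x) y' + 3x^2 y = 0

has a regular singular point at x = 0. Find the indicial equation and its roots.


Divide by x^2 to reach normal form y'' + P_1(x) y' + P_2(x) y = 0 with P_1(x) = 3 - 1/x and P_2(x) = 3.
x = 0 is a singular point because the y'-coefficient 3 - 1/x has a pole at x = 0.
It is a regular singular point because x P_1(x) = p(x) = 3x - 1 and x^2 P_2(x) = q(x) = 3x^2 are polynomials, hence analytic at x = 0.
p(0) = -1,  q(0) = 0.
Indicial equation: r(r-1) + p(0) r + q(0) = 0, i.e. r^2 + (p(0) - 1) r + q(0) = 0, i.e. r^2 - 2 r = 0.
Discriminant: (-2)^2 - 4(0) = 4, so r = (2 ± 2)/2.
Solving: r_1 = 2, r_2 = 0.

indicial: r^2 - 2 r = 0; roots r_1 = 2, r_2 = 0


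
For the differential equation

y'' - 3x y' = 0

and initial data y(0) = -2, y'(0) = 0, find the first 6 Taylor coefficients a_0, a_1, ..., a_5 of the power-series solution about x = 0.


Ansatz: y(x) = sum_{n>=0} a_n x^n, so y'(x) = sum_{n>=1} n a_n x^(n-1) and y''(x) = sum_{n>=2} n(n-1) a_n x^(n-2).
Substitute into P(x) y'' + Q(x) y' + R(x) y = 0 with P(x) = 1, Q(x) = -3x, R(x) = 0, and match powers of x.
Initial conditions: a_0 = -2, a_1 = 0.
Setting the coefficient of each power of x to zero and solving order by order (substituting the coefficients already found):
  x^0: 2 a_2 = 0  ->  a_2 = 0
  x^1: 6 a_3 - 3 a_1 = 0  ->  6 a_3 = 3 a_1 = 0  ->  a_3 = 0
  x^2: 12 a_4 - 6 a_2 = 0  ->  12 a_4 = 6 a_2 = 0  ->  a_4 = 0
  x^3: 20 a_5 - 9 a_3 = 0  ->  20 a_5 = 9 a_3 = 0  ->  a_5 = 0
Truncated series: y(x) = -2 + O(x^6).

a_0 = -2; a_1 = 0; a_2 = 0; a_3 = 0; a_4 = 0; a_5 = 0


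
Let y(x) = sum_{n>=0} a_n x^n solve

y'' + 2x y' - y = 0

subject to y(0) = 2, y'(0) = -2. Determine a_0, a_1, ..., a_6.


Ansatz: y(x) = sum_{n>=0} a_n x^n, so y'(x) = sum_{n>=1} n a_n x^(n-1) and y''(x) = sum_{n>=2} n(n-1) a_n x^(n-2).
Substitute into P(x) y'' + Q(x) y' + R(x) y = 0 with P(x) = 1, Q(x) = 2x, R(x) = -1, and match powers of x.
Initial conditions: a_0 = 2, a_1 = -2.
Setting the coefficient of each power of x to zero and solving order by order (substituting the coefficients already found):
  x^0: 2 a_2 - a_0 = 0  ->  2 a_2 = a_0 = 2  ->  a_2 = 1
  x^1: 6 a_3 + a_1 = 0  ->  6 a_3 = -a_1 = 2  ->  a_3 = 1/3
  x^2: 12 a_4 + 3 a_2 = 0  ->  12 a_4 = -3 a_2 = -3  ->  a_4 = -1/4
  x^3: 20 a_5 + 5 a_3 = 0  ->  20 a_5 = -5 a_3 = -5/3  ->  a_5 = -1/12
  x^4: 30 a_6 + 7 a_4 = 0  ->  30 a_6 = -7 a_4 = 7/4  ->  a_6 = 7/120
Truncated series: y(x) = 2 - 2 x + x^2 + (1/3) x^3 - (1/4) x^4 - (1/12) x^5 + (7/120) x^6 + O(x^7).

a_0 = 2; a_1 = -2; a_2 = 1; a_3 = 1/3; a_4 = -1/4; a_5 = -1/12; a_6 = 7/120


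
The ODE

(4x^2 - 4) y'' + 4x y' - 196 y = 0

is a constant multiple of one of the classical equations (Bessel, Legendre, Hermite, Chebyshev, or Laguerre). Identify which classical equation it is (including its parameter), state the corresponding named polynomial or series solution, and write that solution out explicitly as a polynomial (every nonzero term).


All three coefficients share the factor -4; dividing through by -4 gives  (1 - x^2) y'' - x y' + 49 y = 0.
This matches the Chebyshev equation (1 - x^2) y'' - x y' + n^2 y = 0 (note the -x y' term, not -2x y') with n^2 = 49, so n = 7; the polynomial solution is T_7(x).
With y = sum_k a_k x^k, matching x^k gives (k+2)(k+1) a_{k+2} = (k^2 - n^2) a_k = (k - 7)(k + 7) a_k. The right side vanishes at k = 7, so the series with the parity of 7 terminates at degree 7.
Standard normalization: leading coefficient of T_n is 2^(n-1), so a_7 = 2^6 = 64. Work downward with a_k = (k+1)(k+2) a_{k+2} / ((k - 7)(k + 7)):
  a_5 = (6)(7)(64) / ((5 - 7)(5 + 7)) = 2688/(-24) = -112
  a_3 = (4)(5)(-112) / ((3 - 7)(3 + 7)) = -2240/(-40) = 56
  a_1 = (2)(3)(56) / ((1 - 7)(1 + 7)) = 336/(-48) = -7
Hence T_7(x) = 64 x^7 - 112 x^5 + 56 x^3 - 7 x.

T_7(x); series = 64 x^7 - 112 x^5 + 56 x^3 - 7 x


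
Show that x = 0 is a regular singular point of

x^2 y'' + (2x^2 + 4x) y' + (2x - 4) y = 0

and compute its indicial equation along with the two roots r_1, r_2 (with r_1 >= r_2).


Divide by x^2 to reach normal form y'' + P_1(x) y' + P_2(x) y = 0 with P_1(x) = 2 + 4/x and P_2(x) = 2/x - 4/x^2.
x = 0 is a singular point because the y'-coefficient 2 + 4/x has a pole at x = 0 and the y-coefficient 2/x - 4/x^2 has a pole at x = 0.
It is a regular singular point because x P_1(x) = p(x) = 2x + 4 and x^2 P_2(x) = q(x) = 2x - 4 are polynomials, hence analytic at x = 0.
p(0) = 4,  q(0) = -4.
Indicial equation: r(r-1) + p(0) r + q(0) = 0, i.e. r^2 + (p(0) - 1) r + q(0) = 0, i.e. r^2 + 3 r - 4 = 0.
Discriminant: (3)^2 - 4(-4) = 25, so r = (-3 ± 5)/2.
Solving: r_1 = 1, r_2 = -4.

indicial: r^2 + 3 r - 4 = 0; roots r_1 = 1, r_2 = -4


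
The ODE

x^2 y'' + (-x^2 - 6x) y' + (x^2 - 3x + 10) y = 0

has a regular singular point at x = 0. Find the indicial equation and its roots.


Divide by x^2 to reach normal form y'' + P_1(x) y' + P_2(x) y = 0 with P_1(x) = -1 - 6/x and P_2(x) = 1 - 3/x + 10/x^2.
x = 0 is a singular point because the y'-coefficient -1 - 6/x has a pole at x = 0 and the y-coefficient 1 - 3/x + 10/x^2 has a pole at x = 0.
It is a regular singular point because x P_1(x) = p(x) = -x - 6 and x^2 P_2(x) = q(x) = x^2 - 3x + 10 are polynomials, hence analytic at x = 0.
p(0) = -6,  q(0) = 10.
Indicial equation: r(r-1) + p(0) r + q(0) = 0, i.e. r^2 + (p(0) - 1) r + q(0) = 0, i.e. r^2 - 7 r + 10 = 0.
Discriminant: (-7)^2 - 4(10) = 9, so r = (7 ± 3)/2.
Solving: r_1 = 5, r_2 = 2.

indicial: r^2 - 7 r + 10 = 0; roots r_1 = 5, r_2 = 2


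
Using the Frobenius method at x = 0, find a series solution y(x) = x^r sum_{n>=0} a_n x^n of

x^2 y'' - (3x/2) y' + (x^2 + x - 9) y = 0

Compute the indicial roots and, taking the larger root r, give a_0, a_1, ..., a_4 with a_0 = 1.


Write in Frobenius form y'' + (p(x)/x) y' + (q(x)/x^2) y = 0:
  p(x) = -3/2,  q(x) = x^2 + x - 9.
Indicial equation: r(r-1) + (-3/2) r + (-9) = 0 -> roots r_1 = 9/2, r_2 = -2.
Take r = r_1 = 9/2. Let y(x) = x^r sum_{n>=0} a_n x^n with a_0 = 1.
Substitute y = x^r sum a_n x^n and match x^{r+n}. The recurrence is
  D(n) a_n + 1 a_{n-1} + 1 a_{n-2} = 0,  where D(n) = (r+n)(r+n-1) + (-3/2)(r+n) + (-9).
  a_n = [-1 a_{n-1} - 1 a_{n-2}] / D(n).
Since the indicial polynomial factors as (r - r_1)(r - r_2), D(n) = (r_1 + n - r_1)(r_1 + n - r_2) = n(n + 13/2).
Evaluating step by step (a_0 = 1):
  n = 1: D(1) = 1(1 + 13/2) = 15/2; numerator = -1(1) = -1; a_1 = (-1)/(15/2) = -2/15
  n = 2: D(2) = 2(2 + 13/2) = 17; numerator = -1(-2/15) - 1(1) = -13/15; a_2 = (-13/15)/(17) = -13/255
  n = 3: D(3) = 3(3 + 13/2) = 57/2; numerator = -1(-13/255) - 1(-2/15) = 47/255; a_3 = (47/255)/(57/2) = 94/14535
  n = 4: D(4) = 4(4 + 13/2) = 42; numerator = -1(94/14535) - 1(-13/255) = 647/14535; a_4 = (647/14535)/(42) = 647/610470

r = 9/2; a_0 = 1; a_1 = -2/15; a_2 = -13/255; a_3 = 94/14535; a_4 = 647/610470


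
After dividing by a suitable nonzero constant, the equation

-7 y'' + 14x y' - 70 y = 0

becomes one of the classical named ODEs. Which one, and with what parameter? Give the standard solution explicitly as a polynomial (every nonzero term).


All three coefficients share the factor -7; dividing through by -7 gives  y'' - 2x y' + 10 y = 0.
This matches the Hermite equation y'' - 2x y' + 2n y = 0 with 2n = 10, so n = 5; the polynomial solution is H_5(x).
With y = sum_k a_k x^k, matching x^k gives (k+2)(k+1) a_{k+2} = 2(k - n) a_k = 2(k - 5) a_k. The right side vanishes at k = 5, so the series with the parity of 5 terminates at degree 5.
Standard normalization: leading coefficient of H_n is 2^n, so a_5 = 2^5 = 32. Work downward with a_k = (k+1)(k+2) a_{k+2} / (2(k - n)):
  a_3 = (4)(5)(32) / (2(3 - 5)) = 640/(-4) = -160
  a_1 = (2)(3)(-160) / (2(1 - 5)) = -960/(-8) = 120
Hence H_5(x) = 32 x^5 - 160 x^3 + 120 x.

H_5(x); series = 32 x^5 - 160 x^3 + 120 x


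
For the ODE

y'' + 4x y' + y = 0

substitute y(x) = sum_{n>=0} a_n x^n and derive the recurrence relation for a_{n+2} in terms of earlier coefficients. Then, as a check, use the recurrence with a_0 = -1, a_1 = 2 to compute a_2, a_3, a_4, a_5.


Substitute y = sum_n a_n x^n.
y''(x) has coefficient (n+2)(n+1) a_{n+2} at x^n;
4 x y'(x) has coefficient 4 n a_n at x^n (shift);
y(x) has coefficient 1 a_n at x^n.
Matching x^n: (n+2)(n+1) a_{n+2} + (4n + 1) a_n = 0.
Thus a_{n+2} = (-4n - 1) / ((n+1)(n+2)) * a_n.

Check with a_0 = -1, a_1 = 2 (apply the recurrence for n = 0, 1, 2, 3): a_0 = -1, a_1 = 2, a_2 = 1/2, a_3 = -5/3, a_4 = -3/8, a_5 = 13/12.

a_(n+2) = (-4n - 1) / ((n+1)(n+2)) * a_n; check: a_0 = -1, a_1 = 2, a_2 = 1/2, a_3 = -5/3, a_4 = -3/8, a_5 = 13/12


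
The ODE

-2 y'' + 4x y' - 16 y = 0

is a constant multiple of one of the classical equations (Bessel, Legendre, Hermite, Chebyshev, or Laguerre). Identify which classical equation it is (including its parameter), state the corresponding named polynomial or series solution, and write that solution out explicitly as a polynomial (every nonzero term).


All three coefficients share the factor -2; dividing through by -2 gives  y'' - 2x y' + 8 y = 0.
This matches the Hermite equation y'' - 2x y' + 2n y = 0 with 2n = 8, so n = 4; the polynomial solution is H_4(x).
With y = sum_k a_k x^k, matching x^k gives (k+2)(k+1) a_{k+2} = 2(k - n) a_k = 2(k - 4) a_k. The right side vanishes at k = 4, so the series with the parity of 4 terminates at degree 4.
Standard normalization: leading coefficient of H_n is 2^n, so a_4 = 2^4 = 16. Work downward with a_k = (k+1)(k+2) a_{k+2} / (2(k - n)):
  a_2 = (3)(4)(16) / (2(2 - 4)) = 192/(-4) = -48
  a_0 = (1)(2)(-48) / (2(0 - 4)) = -96/(-8) = 12
Hence H_4(x) = 16 x^4 - 48 x^2 + 12.

H_4(x); series = 16 x^4 - 48 x^2 + 12


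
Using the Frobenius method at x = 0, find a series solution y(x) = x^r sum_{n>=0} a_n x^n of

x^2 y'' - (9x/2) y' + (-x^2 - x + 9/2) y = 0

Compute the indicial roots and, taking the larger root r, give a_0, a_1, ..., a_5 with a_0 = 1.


Write in Frobenius form y'' + (p(x)/x) y' + (q(x)/x^2) y = 0:
  p(x) = -9/2,  q(x) = -x^2 - x + 9/2.
Indicial equation: r(r-1) + (-9/2) r + (9/2) = 0 -> roots r_1 = 9/2, r_2 = 1.
Take r = r_1 = 9/2. Let y(x) = x^r sum_{n>=0} a_n x^n with a_0 = 1.
Substitute y = x^r sum a_n x^n and match x^{r+n}. The recurrence is
  D(n) a_n - 1 a_{n-1} - 1 a_{n-2} = 0,  where D(n) = (r+n)(r+n-1) + (-9/2)(r+n) + (9/2).
  a_n = [1 a_{n-1} + 1 a_{n-2}] / D(n).
Since the indicial polynomial factors as (r - r_1)(r - r_2), D(n) = (r_1 + n - r_1)(r_1 + n - r_2) = n(n + 7/2).
Evaluating step by step (a_0 = 1):
  n = 1: D(1) = 1(1 + 7/2) = 9/2; numerator = 1(1) = 1; a_1 = (1)/(9/2) = 2/9
  n = 2: D(2) = 2(2 + 7/2) = 11; numerator = 1(2/9) + 1(1) = 11/9; a_2 = (11/9)/(11) = 1/9
  n = 3: D(3) = 3(3 + 7/2) = 39/2; numerator = 1(1/9) + 1(2/9) = 1/3; a_3 = (1/3)/(39/2) = 2/117
  n = 4: D(4) = 4(4 + 7/2) = 30; numerator = 1(2/117) + 1(1/9) = 5/39; a_4 = (5/39)/(30) = 1/234
  n = 5: D(5) = 5(5 + 7/2) = 85/2; numerator = 1(1/234) + 1(2/117) = 5/234; a_5 = (5/234)/(85/2) = 1/1989

r = 9/2; a_0 = 1; a_1 = 2/9; a_2 = 1/9; a_3 = 2/117; a_4 = 1/234; a_5 = 1/1989


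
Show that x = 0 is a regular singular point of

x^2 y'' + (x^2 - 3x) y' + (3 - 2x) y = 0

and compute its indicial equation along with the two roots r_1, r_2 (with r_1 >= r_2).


Divide by x^2 to reach normal form y'' + P_1(x) y' + P_2(x) y = 0 with P_1(x) = 1 - 3/x and P_2(x) = -2/x + 3/x^2.
x = 0 is a singular point because the y'-coefficient 1 - 3/x has a pole at x = 0 and the y-coefficient -2/x + 3/x^2 has a pole at x = 0.
It is a regular singular point because x P_1(x) = p(x) = x - 3 and x^2 P_2(x) = q(x) = 3 - 2x are polynomials, hence analytic at x = 0.
p(0) = -3,  q(0) = 3.
Indicial equation: r(r-1) + p(0) r + q(0) = 0, i.e. r^2 + (p(0) - 1) r + q(0) = 0, i.e. r^2 - 4 r + 3 = 0.
Discriminant: (-4)^2 - 4(3) = 4, so r = (4 ± 2)/2.
Solving: r_1 = 3, r_2 = 1.

indicial: r^2 - 4 r + 3 = 0; roots r_1 = 3, r_2 = 1


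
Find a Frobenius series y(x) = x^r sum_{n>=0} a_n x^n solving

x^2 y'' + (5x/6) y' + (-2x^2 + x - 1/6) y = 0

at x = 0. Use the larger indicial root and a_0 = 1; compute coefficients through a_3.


Write in Frobenius form y'' + (p(x)/x) y' + (q(x)/x^2) y = 0:
  p(x) = 5/6,  q(x) = -2x^2 + x - 1/6.
Indicial equation: r(r-1) + (5/6) r + (-1/6) = 0 -> roots r_1 = 1/2, r_2 = -1/3.
Take r = r_1 = 1/2. Let y(x) = x^r sum_{n>=0} a_n x^n with a_0 = 1.
Substitute y = x^r sum a_n x^n and match x^{r+n}. The recurrence is
  D(n) a_n + 1 a_{n-1} - 2 a_{n-2} = 0,  where D(n) = (r+n)(r+n-1) + (5/6)(r+n) + (-1/6).
  a_n = [-1 a_{n-1} + 2 a_{n-2}] / D(n).
Since the indicial polynomial factors as (r - r_1)(r - r_2), D(n) = (r_1 + n - r_1)(r_1 + n - r_2) = n(n + 5/6).
Evaluating step by step (a_0 = 1):
  n = 1: D(1) = 1(1 + 5/6) = 11/6; numerator = -1(1) = -1; a_1 = (-1)/(11/6) = -6/11
  n = 2: D(2) = 2(2 + 5/6) = 17/3; numerator = -1(-6/11) + 2(1) = 28/11; a_2 = (28/11)/(17/3) = 84/187
  n = 3: D(3) = 3(3 + 5/6) = 23/2; numerator = -1(84/187) + 2(-6/11) = -288/187; a_3 = (-288/187)/(23/2) = -576/4301

r = 1/2; a_0 = 1; a_1 = -6/11; a_2 = 84/187; a_3 = -576/4301


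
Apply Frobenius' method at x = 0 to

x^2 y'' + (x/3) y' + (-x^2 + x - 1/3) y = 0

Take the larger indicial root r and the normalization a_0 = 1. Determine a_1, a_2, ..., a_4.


Write in Frobenius form y'' + (p(x)/x) y' + (q(x)/x^2) y = 0:
  p(x) = 1/3,  q(x) = -x^2 + x - 1/3.
Indicial equation: r(r-1) + (1/3) r + (-1/3) = 0 -> roots r_1 = 1, r_2 = -1/3.
Take r = r_1 = 1. Let y(x) = x^r sum_{n>=0} a_n x^n with a_0 = 1.
Substitute y = x^r sum a_n x^n and match x^{r+n}. The recurrence is
  D(n) a_n + 1 a_{n-1} - 1 a_{n-2} = 0,  where D(n) = (r+n)(r+n-1) + (1/3)(r+n) + (-1/3).
  a_n = [-1 a_{n-1} + 1 a_{n-2}] / D(n).
Since the indicial polynomial factors as (r - r_1)(r - r_2), D(n) = (r_1 + n - r_1)(r_1 + n - r_2) = n(n + 4/3).
Evaluating step by step (a_0 = 1):
  n = 1: D(1) = 1(1 + 4/3) = 7/3; numerator = -1(1) = -1; a_1 = (-1)/(7/3) = -3/7
  n = 2: D(2) = 2(2 + 4/3) = 20/3; numerator = -1(-3/7) + 1(1) = 10/7; a_2 = (10/7)/(20/3) = 3/14
  n = 3: D(3) = 3(3 + 4/3) = 13; numerator = -1(3/14) + 1(-3/7) = -9/14; a_3 = (-9/14)/(13) = -9/182
  n = 4: D(4) = 4(4 + 4/3) = 64/3; numerator = -1(-9/182) + 1(3/14) = 24/91; a_4 = (24/91)/(64/3) = 9/728

r = 1; a_0 = 1; a_1 = -3/7; a_2 = 3/14; a_3 = -9/182; a_4 = 9/728


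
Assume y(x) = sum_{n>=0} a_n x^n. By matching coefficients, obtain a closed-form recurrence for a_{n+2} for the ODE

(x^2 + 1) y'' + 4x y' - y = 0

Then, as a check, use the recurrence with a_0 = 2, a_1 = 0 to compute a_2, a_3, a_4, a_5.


Substitute y = sum_n a_n x^n.
(1 + 1 x^2) y'' contributes (n+2)(n+1) a_{n+2} + n(n-1) a_n at x^n.
4 x y'(x) contributes 4 n a_n at x^n.
-y(x) contributes -1 a_n at x^n.
Matching x^n: (n+2)(n+1) a_{n+2} + (n(n-1) + 4 n - 1) a_n = 0.
Thus a_{n+2} = (-n(n-1) - 4 n + 1) / ((n+1)(n+2)) * a_n.

Check with a_0 = 2, a_1 = 0 (apply the recurrence for n = 0, 1, 2, 3): a_0 = 2, a_1 = 0, a_2 = 1, a_3 = 0, a_4 = -3/4, a_5 = 0.

a_(n+2) = (-n(n-1) - 4 n + 1) / ((n+1)(n+2)) * a_n; check: a_0 = 2, a_1 = 0, a_2 = 1, a_3 = 0, a_4 = -3/4, a_5 = 0


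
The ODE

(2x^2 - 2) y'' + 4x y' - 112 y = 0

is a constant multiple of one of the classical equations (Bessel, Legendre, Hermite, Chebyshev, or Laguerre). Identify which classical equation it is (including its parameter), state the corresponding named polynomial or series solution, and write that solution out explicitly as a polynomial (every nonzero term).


All three coefficients share the factor -2; dividing through by -2 gives  (1 - x^2) y'' - 2x y' + 56 y = 0.
This matches the Legendre equation (1 - x^2) y'' - 2x y' + n(n+1) y = 0 (note the -2x y' term) with n(n+1) = 56, so n = 7; the polynomial solution is P_7(x).
With y = sum_k a_k x^k, matching x^k gives (k+2)(k+1) a_{k+2} = [k(k+1) - n(n+1)] a_k = (k - 7)(k + 8) a_k. The right side vanishes at k = 7, so the series with the parity of 7 terminates at degree 7.
Standard normalization (P_n(1) = 1): leading coefficient (2n)!/(2^n (n!)^2) = 87178291200/(128*25401600) = 429/16, so a_7 = 429/16. Work downward with a_k = (k+1)(k+2) a_{k+2} / ((k - 7)(k + 8)):
  a_5 = (6)(7)(429/16) / ((5 - 7)(5 + 8)) = (9009/8)/(-26) = -693/16
  a_3 = (4)(5)(-693/16) / ((3 - 7)(3 + 8)) = (-3465/4)/(-44) = 315/16
  a_1 = (2)(3)(315/16) / ((1 - 7)(1 + 8)) = (945/8)/(-54) = -35/16
Hence P_7(x) = 429 x^7/16 - 693 x^5/16 + 315 x^3/16 - 35 x/16.

P_7(x); series = 429 x^7/16 - 693 x^5/16 + 315 x^3/16 - 35 x/16


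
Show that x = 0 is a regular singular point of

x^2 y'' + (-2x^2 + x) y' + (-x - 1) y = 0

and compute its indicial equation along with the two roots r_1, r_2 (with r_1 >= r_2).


Divide by x^2 to reach normal form y'' + P_1(x) y' + P_2(x) y = 0 with P_1(x) = -2 + 1/x and P_2(x) = -1/x - 1/x^2.
x = 0 is a singular point because the y'-coefficient -2 + 1/x has a pole at x = 0 and the y-coefficient -1/x - 1/x^2 has a pole at x = 0.
It is a regular singular point because x P_1(x) = p(x) = 1 - 2x and x^2 P_2(x) = q(x) = -x - 1 are polynomials, hence analytic at x = 0.
p(0) = 1,  q(0) = -1.
Indicial equation: r(r-1) + p(0) r + q(0) = 0, i.e. r^2 + (p(0) - 1) r + q(0) = 0, i.e. r^2 - 1 = 0.
Discriminant: (0)^2 - 4(-1) = 4, so r = (0 ± 2)/2.
Solving: r_1 = 1, r_2 = -1.

indicial: r^2 - 1 = 0; roots r_1 = 1, r_2 = -1


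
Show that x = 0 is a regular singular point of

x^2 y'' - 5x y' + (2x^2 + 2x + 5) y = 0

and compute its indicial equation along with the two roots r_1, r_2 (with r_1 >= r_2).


Divide by x^2 to reach normal form y'' + P_1(x) y' + P_2(x) y = 0 with P_1(x) = -5/x and P_2(x) = 2 + 2/x + 5/x^2.
x = 0 is a singular point because the y'-coefficient -5/x has a pole at x = 0 and the y-coefficient 2 + 2/x + 5/x^2 has a pole at x = 0.
It is a regular singular point because x P_1(x) = p(x) = -5 and x^2 P_2(x) = q(x) = 2x^2 + 2x + 5 are polynomials, hence analytic at x = 0.
p(0) = -5,  q(0) = 5.
Indicial equation: r(r-1) + p(0) r + q(0) = 0, i.e. r^2 + (p(0) - 1) r + q(0) = 0, i.e. r^2 - 6 r + 5 = 0.
Discriminant: (-6)^2 - 4(5) = 16, so r = (6 ± 4)/2.
Solving: r_1 = 5, r_2 = 1.

indicial: r^2 - 6 r + 5 = 0; roots r_1 = 5, r_2 = 1


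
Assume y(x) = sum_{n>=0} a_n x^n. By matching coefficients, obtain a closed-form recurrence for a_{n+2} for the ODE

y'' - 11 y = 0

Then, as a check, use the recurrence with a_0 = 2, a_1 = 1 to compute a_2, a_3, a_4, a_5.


Substitute y = sum_n a_n x^n into y'' + (const) y = 0.
y''(x) = sum_{n>=0} (n+2)(n+1) a_{n+2} x^n.
The ODE becomes sum_n [(n+2)(n+1) a_{n+2} - 11 a_n] x^n = 0.
Setting each coefficient to zero gives the recurrence:
  (n+2)(n+1) a_{n+2} - 11 a_n = 0,
  a_{n+2} = 11 / ((n+1)(n+2)) a_n.

Check with a_0 = 2, a_1 = 1 (apply the recurrence for n = 0, 1, 2, 3): a_0 = 2, a_1 = 1, a_2 = 11, a_3 = 11/6, a_4 = 121/12, a_5 = 121/120.

a_{n+2} = 11/((n+1)(n+2)) * a_n; check: a_0 = 2, a_1 = 1, a_2 = 11, a_3 = 11/6, a_4 = 121/12, a_5 = 121/120


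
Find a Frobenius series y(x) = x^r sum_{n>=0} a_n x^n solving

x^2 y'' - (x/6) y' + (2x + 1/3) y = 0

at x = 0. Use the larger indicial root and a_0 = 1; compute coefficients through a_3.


Write in Frobenius form y'' + (p(x)/x) y' + (q(x)/x^2) y = 0:
  p(x) = -1/6,  q(x) = 2x + 1/3.
Indicial equation: r(r-1) + (-1/6) r + (1/3) = 0 -> roots r_1 = 2/3, r_2 = 1/2.
Take r = r_1 = 2/3. Let y(x) = x^r sum_{n>=0} a_n x^n with a_0 = 1.
Substitute y = x^r sum a_n x^n and match x^{r+n}. The recurrence is
  D(n) a_n + 2 a_{n-1} = 0,  where D(n) = (r+n)(r+n-1) + (-1/6)(r+n) + (1/3).
  a_n = -2 / D(n) * a_{n-1}.
Since the indicial polynomial factors as (r - r_1)(r - r_2), D(n) = (r_1 + n - r_1)(r_1 + n - r_2) = n(n + 1/6).
Evaluating step by step (a_0 = 1):
  n = 1: D(1) = 1(1 + 1/6) = 7/6; numerator = -2(1) = -2; a_1 = (-2)/(7/6) = -12/7
  n = 2: D(2) = 2(2 + 1/6) = 13/3; numerator = -2(-12/7) = 24/7; a_2 = (24/7)/(13/3) = 72/91
  n = 3: D(3) = 3(3 + 1/6) = 19/2; numerator = -2(72/91) = -144/91; a_3 = (-144/91)/(19/2) = -288/1729

r = 2/3; a_0 = 1; a_1 = -12/7; a_2 = 72/91; a_3 = -288/1729


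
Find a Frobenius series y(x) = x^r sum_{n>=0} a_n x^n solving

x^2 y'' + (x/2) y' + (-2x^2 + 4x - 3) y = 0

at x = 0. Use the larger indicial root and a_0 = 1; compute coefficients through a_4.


Write in Frobenius form y'' + (p(x)/x) y' + (q(x)/x^2) y = 0:
  p(x) = 1/2,  q(x) = -2x^2 + 4x - 3.
Indicial equation: r(r-1) + (1/2) r + (-3) = 0 -> roots r_1 = 2, r_2 = -3/2.
Take r = r_1 = 2. Let y(x) = x^r sum_{n>=0} a_n x^n with a_0 = 1.
Substitute y = x^r sum a_n x^n and match x^{r+n}. The recurrence is
  D(n) a_n + 4 a_{n-1} - 2 a_{n-2} = 0,  where D(n) = (r+n)(r+n-1) + (1/2)(r+n) + (-3).
  a_n = [-4 a_{n-1} + 2 a_{n-2}] / D(n).
Since the indicial polynomial factors as (r - r_1)(r - r_2), D(n) = (r_1 + n - r_1)(r_1 + n - r_2) = n(n + 7/2).
Evaluating step by step (a_0 = 1):
  n = 1: D(1) = 1(1 + 7/2) = 9/2; numerator = -4(1) = -4; a_1 = (-4)/(9/2) = -8/9
  n = 2: D(2) = 2(2 + 7/2) = 11; numerator = -4(-8/9) + 2(1) = 50/9; a_2 = (50/9)/(11) = 50/99
  n = 3: D(3) = 3(3 + 7/2) = 39/2; numerator = -4(50/99) + 2(-8/9) = -376/99; a_3 = (-376/99)/(39/2) = -752/3861
  n = 4: D(4) = 4(4 + 7/2) = 30; numerator = -4(-752/3861) + 2(50/99) = 628/351; a_4 = (628/351)/(30) = 314/5265

r = 2; a_0 = 1; a_1 = -8/9; a_2 = 50/99; a_3 = -752/3861; a_4 = 314/5265


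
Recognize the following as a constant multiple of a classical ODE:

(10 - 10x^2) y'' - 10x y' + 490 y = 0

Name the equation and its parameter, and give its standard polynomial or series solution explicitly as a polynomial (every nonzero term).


All three coefficients share the factor 10; dividing through by 10 gives  (1 - x^2) y'' - x y' + 49 y = 0.
This matches the Chebyshev equation (1 - x^2) y'' - x y' + n^2 y = 0 (note the -x y' term, not -2x y') with n^2 = 49, so n = 7; the polynomial solution is T_7(x).
With y = sum_k a_k x^k, matching x^k gives (k+2)(k+1) a_{k+2} = (k^2 - n^2) a_k = (k - 7)(k + 7) a_k. The right side vanishes at k = 7, so the series with the parity of 7 terminates at degree 7.
Standard normalization: leading coefficient of T_n is 2^(n-1), so a_7 = 2^6 = 64. Work downward with a_k = (k+1)(k+2) a_{k+2} / ((k - 7)(k + 7)):
  a_5 = (6)(7)(64) / ((5 - 7)(5 + 7)) = 2688/(-24) = -112
  a_3 = (4)(5)(-112) / ((3 - 7)(3 + 7)) = -2240/(-40) = 56
  a_1 = (2)(3)(56) / ((1 - 7)(1 + 7)) = 336/(-48) = -7
Hence T_7(x) = 64 x^7 - 112 x^5 + 56 x^3 - 7 x.

T_7(x); series = 64 x^7 - 112 x^5 + 56 x^3 - 7 x


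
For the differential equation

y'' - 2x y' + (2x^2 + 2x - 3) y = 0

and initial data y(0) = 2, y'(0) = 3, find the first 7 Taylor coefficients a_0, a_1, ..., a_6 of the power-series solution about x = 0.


Ansatz: y(x) = sum_{n>=0} a_n x^n, so y'(x) = sum_{n>=1} n a_n x^(n-1) and y''(x) = sum_{n>=2} n(n-1) a_n x^(n-2).
Substitute into P(x) y'' + Q(x) y' + R(x) y = 0 with P(x) = 1, Q(x) = -2x, R(x) = 2x^2 + 2x - 3, and match powers of x.
Initial conditions: a_0 = 2, a_1 = 3.
Setting the coefficient of each power of x to zero and solving order by order (substituting the coefficients already found):
  x^0: 2 a_2 - 3 a_0 = 0  ->  2 a_2 = 3 a_0 = 6  ->  a_2 = 3
  x^1: 6 a_3 - 5 a_1 + 2 a_0 = 0  ->  6 a_3 = 5 a_1 - 2 a_0 = 11  ->  a_3 = 11/6
  x^2: 12 a_4 - 7 a_2 + 2 a_1 + 2 a_0 = 0  ->  12 a_4 = 7 a_2 - 2 a_1 - 2 a_0 = 11  ->  a_4 = 11/12
  x^3: 20 a_5 - 9 a_3 + 2 a_2 + 2 a_1 = 0  ->  20 a_5 = 9 a_3 - 2 a_2 - 2 a_1 = 9/2  ->  a_5 = 9/40
  x^4: 30 a_6 - 11 a_4 + 2 a_3 + 2 a_2 = 0  ->  30 a_6 = 11 a_4 - 2 a_3 - 2 a_2 = 5/12  ->  a_6 = 1/72
Truncated series: y(x) = 2 + 3 x + 3 x^2 + (11/6) x^3 + (11/12) x^4 + (9/40) x^5 + (1/72) x^6 + O(x^7).

a_0 = 2; a_1 = 3; a_2 = 3; a_3 = 11/6; a_4 = 11/12; a_5 = 9/40; a_6 = 1/72


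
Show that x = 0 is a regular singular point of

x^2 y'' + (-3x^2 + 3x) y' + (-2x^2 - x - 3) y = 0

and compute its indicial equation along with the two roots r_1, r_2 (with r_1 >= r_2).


Divide by x^2 to reach normal form y'' + P_1(x) y' + P_2(x) y = 0 with P_1(x) = -3 + 3/x and P_2(x) = -2 - 1/x - 3/x^2.
x = 0 is a singular point because the y'-coefficient -3 + 3/x has a pole at x = 0 and the y-coefficient -2 - 1/x - 3/x^2 has a pole at x = 0.
It is a regular singular point because x P_1(x) = p(x) = 3 - 3x and x^2 P_2(x) = q(x) = -2x^2 - x - 3 are polynomials, hence analytic at x = 0.
p(0) = 3,  q(0) = -3.
Indicial equation: r(r-1) + p(0) r + q(0) = 0, i.e. r^2 + (p(0) - 1) r + q(0) = 0, i.e. r^2 + 2 r - 3 = 0.
Discriminant: (2)^2 - 4(-3) = 16, so r = (-2 ± 4)/2.
Solving: r_1 = 1, r_2 = -3.

indicial: r^2 + 2 r - 3 = 0; roots r_1 = 1, r_2 = -3


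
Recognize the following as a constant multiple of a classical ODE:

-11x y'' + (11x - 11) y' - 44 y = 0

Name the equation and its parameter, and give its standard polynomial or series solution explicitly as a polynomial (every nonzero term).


All three coefficients share the factor -11; dividing through by -11 gives  x y'' + (1 - x) y' + 4 y = 0.
This matches the Laguerre equation x y'' + (1 - x) y' + n y = 0 with n = 4; the polynomial solution is L_4(x).
With y = sum_k a_k x^k, matching x^k gives (k+1)k a_{k+1} + (k+1) a_{k+1} - k a_k + n a_k = 0, i.e. (k+1)^2 a_{k+1} = (k - n) a_k = (k - 4) a_k. The right side vanishes at k = 4, so the series terminates at degree 4.
Standard normalization L_n(0) = 1 gives a_0 = 1. Work upward with a_{k+1} = (k - 4) a_k / (k+1)^2:
  a_1 = (0 - 4)(1) / 1^2 = -4/1 = -4
  a_2 = (1 - 4)(-4) / 2^2 = 12/4 = 3
  a_3 = (2 - 4)(3) / 3^2 = -6/9 = -2/3
  a_4 = (3 - 4)(-2/3) / 4^2 = (2/3)/16 = 1/24
Hence L_4(x) = x^4/24 - 2 x^3/3 + 3 x^2 - 4 x + 1.

L_4(x); series = x^4/24 - 2 x^3/3 + 3 x^2 - 4 x + 1


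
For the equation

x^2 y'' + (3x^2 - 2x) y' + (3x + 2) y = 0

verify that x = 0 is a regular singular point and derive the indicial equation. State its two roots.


Divide by x^2 to reach normal form y'' + P_1(x) y' + P_2(x) y = 0 with P_1(x) = 3 - 2/x and P_2(x) = 3/x + 2/x^2.
x = 0 is a singular point because the y'-coefficient 3 - 2/x has a pole at x = 0 and the y-coefficient 3/x + 2/x^2 has a pole at x = 0.
It is a regular singular point because x P_1(x) = p(x) = 3x - 2 and x^2 P_2(x) = q(x) = 3x + 2 are polynomials, hence analytic at x = 0.
p(0) = -2,  q(0) = 2.
Indicial equation: r(r-1) + p(0) r + q(0) = 0, i.e. r^2 + (p(0) - 1) r + q(0) = 0, i.e. r^2 - 3 r + 2 = 0.
Discriminant: (-3)^2 - 4(2) = 1, so r = (3 ± 1)/2.
Solving: r_1 = 2, r_2 = 1.

indicial: r^2 - 3 r + 2 = 0; roots r_1 = 2, r_2 = 1


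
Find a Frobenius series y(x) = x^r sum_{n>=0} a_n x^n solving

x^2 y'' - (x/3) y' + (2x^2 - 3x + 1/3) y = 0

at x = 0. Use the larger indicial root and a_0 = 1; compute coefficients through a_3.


Write in Frobenius form y'' + (p(x)/x) y' + (q(x)/x^2) y = 0:
  p(x) = -1/3,  q(x) = 2x^2 - 3x + 1/3.
Indicial equation: r(r-1) + (-1/3) r + (1/3) = 0 -> roots r_1 = 1, r_2 = 1/3.
Take r = r_1 = 1. Let y(x) = x^r sum_{n>=0} a_n x^n with a_0 = 1.
Substitute y = x^r sum a_n x^n and match x^{r+n}. The recurrence is
  D(n) a_n - 3 a_{n-1} + 2 a_{n-2} = 0,  where D(n) = (r+n)(r+n-1) + (-1/3)(r+n) + (1/3).
  a_n = [3 a_{n-1} - 2 a_{n-2}] / D(n).
Since the indicial polynomial factors as (r - r_1)(r - r_2), D(n) = (r_1 + n - r_1)(r_1 + n - r_2) = n(n + 2/3).
Evaluating step by step (a_0 = 1):
  n = 1: D(1) = 1(1 + 2/3) = 5/3; numerator = 3(1) = 3; a_1 = (3)/(5/3) = 9/5
  n = 2: D(2) = 2(2 + 2/3) = 16/3; numerator = 3(9/5) - 2(1) = 17/5; a_2 = (17/5)/(16/3) = 51/80
  n = 3: D(3) = 3(3 + 2/3) = 11; numerator = 3(51/80) - 2(9/5) = -27/16; a_3 = (-27/16)/(11) = -27/176

r = 1; a_0 = 1; a_1 = 9/5; a_2 = 51/80; a_3 = -27/176


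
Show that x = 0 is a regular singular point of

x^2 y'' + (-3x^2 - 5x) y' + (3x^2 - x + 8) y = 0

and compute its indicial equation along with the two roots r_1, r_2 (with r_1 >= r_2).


Divide by x^2 to reach normal form y'' + P_1(x) y' + P_2(x) y = 0 with P_1(x) = -3 - 5/x and P_2(x) = 3 - 1/x + 8/x^2.
x = 0 is a singular point because the y'-coefficient -3 - 5/x has a pole at x = 0 and the y-coefficient 3 - 1/x + 8/x^2 has a pole at x = 0.
It is a regular singular point because x P_1(x) = p(x) = -3x - 5 and x^2 P_2(x) = q(x) = 3x^2 - x + 8 are polynomials, hence analytic at x = 0.
p(0) = -5,  q(0) = 8.
Indicial equation: r(r-1) + p(0) r + q(0) = 0, i.e. r^2 + (p(0) - 1) r + q(0) = 0, i.e. r^2 - 6 r + 8 = 0.
Discriminant: (-6)^2 - 4(8) = 4, so r = (6 ± 2)/2.
Solving: r_1 = 4, r_2 = 2.

indicial: r^2 - 6 r + 8 = 0; roots r_1 = 4, r_2 = 2


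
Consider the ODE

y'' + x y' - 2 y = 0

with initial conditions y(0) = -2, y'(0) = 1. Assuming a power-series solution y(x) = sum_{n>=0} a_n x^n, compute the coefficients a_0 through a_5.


Ansatz: y(x) = sum_{n>=0} a_n x^n, so y'(x) = sum_{n>=1} n a_n x^(n-1) and y''(x) = sum_{n>=2} n(n-1) a_n x^(n-2).
Substitute into P(x) y'' + Q(x) y' + R(x) y = 0 with P(x) = 1, Q(x) = x, R(x) = -2, and match powers of x.
Initial conditions: a_0 = -2, a_1 = 1.
Setting the coefficient of each power of x to zero and solving order by order (substituting the coefficients already found):
  x^0: 2 a_2 - 2 a_0 = 0  ->  2 a_2 = 2 a_0 = -4  ->  a_2 = -2
  x^1: 6 a_3 - a_1 = 0  ->  6 a_3 = a_1 = 1  ->  a_3 = 1/6
  x^2: 12 a_4 = 0  ->  a_4 = 0
  x^3: 20 a_5 + a_3 = 0  ->  20 a_5 = -a_3 = -1/6  ->  a_5 = -1/120
Truncated series: y(x) = -2 + x - 2 x^2 + (1/6) x^3 - (1/120) x^5 + O(x^6).

a_0 = -2; a_1 = 1; a_2 = -2; a_3 = 1/6; a_4 = 0; a_5 = -1/120


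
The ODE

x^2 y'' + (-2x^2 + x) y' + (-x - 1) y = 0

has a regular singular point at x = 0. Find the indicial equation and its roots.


Divide by x^2 to reach normal form y'' + P_1(x) y' + P_2(x) y = 0 with P_1(x) = -2 + 1/x and P_2(x) = -1/x - 1/x^2.
x = 0 is a singular point because the y'-coefficient -2 + 1/x has a pole at x = 0 and the y-coefficient -1/x - 1/x^2 has a pole at x = 0.
It is a regular singular point because x P_1(x) = p(x) = 1 - 2x and x^2 P_2(x) = q(x) = -x - 1 are polynomials, hence analytic at x = 0.
p(0) = 1,  q(0) = -1.
Indicial equation: r(r-1) + p(0) r + q(0) = 0, i.e. r^2 + (p(0) - 1) r + q(0) = 0, i.e. r^2 - 1 = 0.
Discriminant: (0)^2 - 4(-1) = 4, so r = (0 ± 2)/2.
Solving: r_1 = 1, r_2 = -1.

indicial: r^2 - 1 = 0; roots r_1 = 1, r_2 = -1


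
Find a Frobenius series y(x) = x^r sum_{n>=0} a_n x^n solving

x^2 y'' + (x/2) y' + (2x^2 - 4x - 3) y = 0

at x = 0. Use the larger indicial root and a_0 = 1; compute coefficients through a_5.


Write in Frobenius form y'' + (p(x)/x) y' + (q(x)/x^2) y = 0:
  p(x) = 1/2,  q(x) = 2x^2 - 4x - 3.
Indicial equation: r(r-1) + (1/2) r + (-3) = 0 -> roots r_1 = 2, r_2 = -3/2.
Take r = r_1 = 2. Let y(x) = x^r sum_{n>=0} a_n x^n with a_0 = 1.
Substitute y = x^r sum a_n x^n and match x^{r+n}. The recurrence is
  D(n) a_n - 4 a_{n-1} + 2 a_{n-2} = 0,  where D(n) = (r+n)(r+n-1) + (1/2)(r+n) + (-3).
  a_n = [4 a_{n-1} - 2 a_{n-2}] / D(n).
Since the indicial polynomial factors as (r - r_1)(r - r_2), D(n) = (r_1 + n - r_1)(r_1 + n - r_2) = n(n + 7/2).
Evaluating step by step (a_0 = 1):
  n = 1: D(1) = 1(1 + 7/2) = 9/2; numerator = 4(1) = 4; a_1 = (4)/(9/2) = 8/9
  n = 2: D(2) = 2(2 + 7/2) = 11; numerator = 4(8/9) - 2(1) = 14/9; a_2 = (14/9)/(11) = 14/99
  n = 3: D(3) = 3(3 + 7/2) = 39/2; numerator = 4(14/99) - 2(8/9) = -40/33; a_3 = (-40/33)/(39/2) = -80/1287
  n = 4: D(4) = 4(4 + 7/2) = 30; numerator = 4(-80/1287) - 2(14/99) = -76/143; a_4 = (-76/143)/(30) = -38/2145
  n = 5: D(5) = 5(5 + 7/2) = 85/2; numerator = 4(-38/2145) - 2(-80/1287) = 344/6435; a_5 = (344/6435)/(85/2) = 688/546975

r = 2; a_0 = 1; a_1 = 8/9; a_2 = 14/99; a_3 = -80/1287; a_4 = -38/2145; a_5 = 688/546975


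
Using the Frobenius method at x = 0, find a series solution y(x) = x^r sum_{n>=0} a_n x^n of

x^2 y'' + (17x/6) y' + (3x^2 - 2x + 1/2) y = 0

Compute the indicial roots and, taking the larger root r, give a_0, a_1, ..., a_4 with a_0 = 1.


Write in Frobenius form y'' + (p(x)/x) y' + (q(x)/x^2) y = 0:
  p(x) = 17/6,  q(x) = 3x^2 - 2x + 1/2.
Indicial equation: r(r-1) + (17/6) r + (1/2) = 0 -> roots r_1 = -1/3, r_2 = -3/2.
Take r = r_1 = -1/3. Let y(x) = x^r sum_{n>=0} a_n x^n with a_0 = 1.
Substitute y = x^r sum a_n x^n and match x^{r+n}. The recurrence is
  D(n) a_n - 2 a_{n-1} + 3 a_{n-2} = 0,  where D(n) = (r+n)(r+n-1) + (17/6)(r+n) + (1/2).
  a_n = [2 a_{n-1} - 3 a_{n-2}] / D(n).
Since the indicial polynomial factors as (r - r_1)(r - r_2), D(n) = (r_1 + n - r_1)(r_1 + n - r_2) = n(n + 7/6).
Evaluating step by step (a_0 = 1):
  n = 1: D(1) = 1(1 + 7/6) = 13/6; numerator = 2(1) = 2; a_1 = (2)/(13/6) = 12/13
  n = 2: D(2) = 2(2 + 7/6) = 19/3; numerator = 2(12/13) - 3(1) = -15/13; a_2 = (-15/13)/(19/3) = -45/247
  n = 3: D(3) = 3(3 + 7/6) = 25/2; numerator = 2(-45/247) - 3(12/13) = -774/247; a_3 = (-774/247)/(25/2) = -1548/6175
  n = 4: D(4) = 4(4 + 7/6) = 62/3; numerator = 2(-1548/6175) - 3(-45/247) = 279/6175; a_4 = (279/6175)/(62/3) = 27/12350

r = -1/3; a_0 = 1; a_1 = 12/13; a_2 = -45/247; a_3 = -1548/6175; a_4 = 27/12350


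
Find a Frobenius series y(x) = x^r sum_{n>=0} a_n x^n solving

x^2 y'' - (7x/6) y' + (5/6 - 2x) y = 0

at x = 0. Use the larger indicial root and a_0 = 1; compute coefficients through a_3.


Write in Frobenius form y'' + (p(x)/x) y' + (q(x)/x^2) y = 0:
  p(x) = -7/6,  q(x) = 5/6 - 2x.
Indicial equation: r(r-1) + (-7/6) r + (5/6) = 0 -> roots r_1 = 5/3, r_2 = 1/2.
Take r = r_1 = 5/3. Let y(x) = x^r sum_{n>=0} a_n x^n with a_0 = 1.
Substitute y = x^r sum a_n x^n and match x^{r+n}. The recurrence is
  D(n) a_n - 2 a_{n-1} = 0,  where D(n) = (r+n)(r+n-1) + (-7/6)(r+n) + (5/6).
  a_n = 2 / D(n) * a_{n-1}.
Since the indicial polynomial factors as (r - r_1)(r - r_2), D(n) = (r_1 + n - r_1)(r_1 + n - r_2) = n(n + 7/6).
Evaluating step by step (a_0 = 1):
  n = 1: D(1) = 1(1 + 7/6) = 13/6; numerator = 2(1) = 2; a_1 = (2)/(13/6) = 12/13
  n = 2: D(2) = 2(2 + 7/6) = 19/3; numerator = 2(12/13) = 24/13; a_2 = (24/13)/(19/3) = 72/247
  n = 3: D(3) = 3(3 + 7/6) = 25/2; numerator = 2(72/247) = 144/247; a_3 = (144/247)/(25/2) = 288/6175

r = 5/3; a_0 = 1; a_1 = 12/13; a_2 = 72/247; a_3 = 288/6175


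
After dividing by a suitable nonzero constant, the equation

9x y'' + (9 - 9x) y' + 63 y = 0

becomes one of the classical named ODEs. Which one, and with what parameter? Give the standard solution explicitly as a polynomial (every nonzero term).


All three coefficients share the factor 9; dividing through by 9 gives  x y'' + (1 - x) y' + 7 y = 0.
This matches the Laguerre equation x y'' + (1 - x) y' + n y = 0 with n = 7; the polynomial solution is L_7(x).
With y = sum_k a_k x^k, matching x^k gives (k+1)k a_{k+1} + (k+1) a_{k+1} - k a_k + n a_k = 0, i.e. (k+1)^2 a_{k+1} = (k - n) a_k = (k - 7) a_k. The right side vanishes at k = 7, so the series terminates at degree 7.
Standard normalization L_n(0) = 1 gives a_0 = 1. Work upward with a_{k+1} = (k - 7) a_k / (k+1)^2:
  a_1 = (0 - 7)(1) / 1^2 = -7/1 = -7
  a_2 = (1 - 7)(-7) / 2^2 = 42/4 = 21/2
  a_3 = (2 - 7)(21/2) / 3^2 = (-105/2)/9 = -35/6
  a_4 = (3 - 7)(-35/6) / 4^2 = (70/3)/16 = 35/24
  a_5 = (4 - 7)(35/24) / 5^2 = (-35/8)/25 = -7/40
  a_6 = (5 - 7)(-7/40) / 6^2 = (7/20)/36 = 7/720
  a_7 = (6 - 7)(7/720) / 7^2 = (-7/720)/49 = -1/5040
Hence L_7(x) = -x^7/5040 + 7 x^6/720 - 7 x^5/40 + 35 x^4/24 - 35 x^3/6 + 21 x^2/2 - 7 x + 1.

L_7(x); series = -x^7/5040 + 7 x^6/720 - 7 x^5/40 + 35 x^4/24 - 35 x^3/6 + 21 x^2/2 - 7 x + 1


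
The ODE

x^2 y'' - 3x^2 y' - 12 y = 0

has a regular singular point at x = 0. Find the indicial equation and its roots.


Divide by x^2 to reach normal form y'' + P_1(x) y' + P_2(x) y = 0 with P_1(x) = -3 and P_2(x) = -12/x^2.
x = 0 is a singular point because the y-coefficient -12/x^2 has a pole at x = 0.
It is a regular singular point because x P_1(x) = p(x) = -3x and x^2 P_2(x) = q(x) = -12 are polynomials, hence analytic at x = 0.
p(0) = 0,  q(0) = -12.
Indicial equation: r(r-1) + p(0) r + q(0) = 0, i.e. r^2 + (p(0) - 1) r + q(0) = 0, i.e. r^2 - 1 r - 12 = 0.
Discriminant: (-1)^2 - 4(-12) = 49, so r = (1 ± 7)/2.
Solving: r_1 = 4, r_2 = -3.

indicial: r^2 - 1 r - 12 = 0; roots r_1 = 4, r_2 = -3


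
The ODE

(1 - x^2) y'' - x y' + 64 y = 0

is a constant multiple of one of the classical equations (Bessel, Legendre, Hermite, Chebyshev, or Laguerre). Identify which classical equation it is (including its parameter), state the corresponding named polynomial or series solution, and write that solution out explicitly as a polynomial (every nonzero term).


The equation is already in a standard form:  (1 - x^2) y'' - x y' + 64 y = 0.
This matches the Chebyshev equation (1 - x^2) y'' - x y' + n^2 y = 0 (note the -x y' term, not -2x y') with n^2 = 64, so n = 8; the polynomial solution is T_8(x).
With y = sum_k a_k x^k, matching x^k gives (k+2)(k+1) a_{k+2} = (k^2 - n^2) a_k = (k - 8)(k + 8) a_k. The right side vanishes at k = 8, so the series with the parity of 8 terminates at degree 8.
Standard normalization: leading coefficient of T_n is 2^(n-1), so a_8 = 2^7 = 128. Work downward with a_k = (k+1)(k+2) a_{k+2} / ((k - 8)(k + 8)):
  a_6 = (7)(8)(128) / ((6 - 8)(6 + 8)) = 7168/(-28) = -256
  a_4 = (5)(6)(-256) / ((4 - 8)(4 + 8)) = -7680/(-48) = 160
  a_2 = (3)(4)(160) / ((2 - 8)(2 + 8)) = 1920/(-60) = -32
  a_0 = (1)(2)(-32) / ((0 - 8)(0 + 8)) = -64/(-64) = 1
Hence T_8(x) = 128 x^8 - 256 x^6 + 160 x^4 - 32 x^2 + 1.

T_8(x); series = 128 x^8 - 256 x^6 + 160 x^4 - 32 x^2 + 1


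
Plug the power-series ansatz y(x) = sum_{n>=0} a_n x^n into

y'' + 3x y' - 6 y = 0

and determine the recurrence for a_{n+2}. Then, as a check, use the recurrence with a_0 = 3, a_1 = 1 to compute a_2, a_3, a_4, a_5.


Substitute y = sum_n a_n x^n.
y''(x) has coefficient (n+2)(n+1) a_{n+2} at x^n;
3 x y'(x) has coefficient 3 n a_n at x^n (shift);
-6 y(x) has coefficient -6 a_n at x^n.
Matching x^n: (n+2)(n+1) a_{n+2} + (3n - 6) a_n = 0.
Thus a_{n+2} = (-3n + 6) / ((n+1)(n+2)) * a_n.

Check with a_0 = 3, a_1 = 1 (apply the recurrence for n = 0, 1, 2, 3): a_0 = 3, a_1 = 1, a_2 = 9, a_3 = 1/2, a_4 = 0, a_5 = -3/40.

a_(n+2) = (-3n + 6) / ((n+1)(n+2)) * a_n; check: a_0 = 3, a_1 = 1, a_2 = 9, a_3 = 1/2, a_4 = 0, a_5 = -3/40


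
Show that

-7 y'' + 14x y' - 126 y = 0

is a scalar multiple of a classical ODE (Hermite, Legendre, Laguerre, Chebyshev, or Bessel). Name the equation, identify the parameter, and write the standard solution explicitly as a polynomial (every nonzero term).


All three coefficients share the factor -7; dividing through by -7 gives  y'' - 2x y' + 18 y = 0.
This matches the Hermite equation y'' - 2x y' + 2n y = 0 with 2n = 18, so n = 9; the polynomial solution is H_9(x).
With y = sum_k a_k x^k, matching x^k gives (k+2)(k+1) a_{k+2} = 2(k - n) a_k = 2(k - 9) a_k. The right side vanishes at k = 9, so the series with the parity of 9 terminates at degree 9.
Standard normalization: leading coefficient of H_n is 2^n, so a_9 = 2^9 = 512. Work downward with a_k = (k+1)(k+2) a_{k+2} / (2(k - n)):
  a_7 = (8)(9)(512) / (2(7 - 9)) = 36864/(-4) = -9216
  a_5 = (6)(7)(-9216) / (2(5 - 9)) = -387072/(-8) = 48384
  a_3 = (4)(5)(48384) / (2(3 - 9)) = 967680/(-12) = -80640
  a_1 = (2)(3)(-80640) / (2(1 - 9)) = -483840/(-16) = 30240
Hence H_9(x) = 512 x^9 - 9216 x^7 + 48384 x^5 - 80640 x^3 + 30240 x.

H_9(x); series = 512 x^9 - 9216 x^7 + 48384 x^5 - 80640 x^3 + 30240 x


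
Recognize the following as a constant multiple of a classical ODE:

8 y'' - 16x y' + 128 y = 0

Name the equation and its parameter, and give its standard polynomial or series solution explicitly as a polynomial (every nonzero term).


All three coefficients share the factor 8; dividing through by 8 gives  y'' - 2x y' + 16 y = 0.
This matches the Hermite equation y'' - 2x y' + 2n y = 0 with 2n = 16, so n = 8; the polynomial solution is H_8(x).
With y = sum_k a_k x^k, matching x^k gives (k+2)(k+1) a_{k+2} = 2(k - n) a_k = 2(k - 8) a_k. The right side vanishes at k = 8, so the series with the parity of 8 terminates at degree 8.
Standard normalization: leading coefficient of H_n is 2^n, so a_8 = 2^8 = 256. Work downward with a_k = (k+1)(k+2) a_{k+2} / (2(k - n)):
  a_6 = (7)(8)(256) / (2(6 - 8)) = 14336/(-4) = -3584
  a_4 = (5)(6)(-3584) / (2(4 - 8)) = -107520/(-8) = 13440
  a_2 = (3)(4)(13440) / (2(2 - 8)) = 161280/(-12) = -13440
  a_0 = (1)(2)(-13440) / (2(0 - 8)) = -26880/(-16) = 1680
Hence H_8(x) = 256 x^8 - 3584 x^6 + 13440 x^4 - 13440 x^2 + 1680.

H_8(x); series = 256 x^8 - 3584 x^6 + 13440 x^4 - 13440 x^2 + 1680
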